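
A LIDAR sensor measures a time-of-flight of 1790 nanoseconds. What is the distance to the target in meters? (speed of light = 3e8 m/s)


tof = 1790 ns = 1.79e-06 s
dist = c * tof / 2
= 3e8 * 1.79e-06 / 2
= 268.5 m


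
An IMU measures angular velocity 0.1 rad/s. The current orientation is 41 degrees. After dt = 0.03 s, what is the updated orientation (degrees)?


delta_theta = w * dt = 0.1 * 0.03 = 0.003 rad
= 0.1719 deg
theta_new = 41 + 0.1719 = 41.1719 deg


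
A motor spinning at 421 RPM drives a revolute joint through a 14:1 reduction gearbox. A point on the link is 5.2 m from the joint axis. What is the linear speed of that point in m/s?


omega_motor = 421 * 2*pi/60 = 44.087 rad/s
omega_joint = omega_motor / 14 = 3.1491 rad/s
v = omega_joint * r = 3.1491 * 5.2
= 16.3752 m/s


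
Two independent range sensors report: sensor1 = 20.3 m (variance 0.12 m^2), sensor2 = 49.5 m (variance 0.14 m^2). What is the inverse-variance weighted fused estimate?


w1 = (1/var1) / (1/var1 + 1/var2)
   = 8.3333 / (8.3333 + 7.1429) = 0.5385
w2 = 1 - w1 = 0.4615
fused = w1*s1 + w2*s2 = 10.9308 + 22.8462
= 33.7769 m


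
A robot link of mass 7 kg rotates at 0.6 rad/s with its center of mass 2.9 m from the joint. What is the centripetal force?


F = m * omega^2 * r
= 7 * 0.6^2 * 2.9
= 7 * 0.36 * 2.9
= 7.308 N


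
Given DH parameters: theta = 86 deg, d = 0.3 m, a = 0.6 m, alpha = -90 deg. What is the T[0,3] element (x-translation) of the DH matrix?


T[0,3] = a * cos(theta)
= 0.6 * cos(86 deg)
= 0.6 * 0.0698
= 0.0419


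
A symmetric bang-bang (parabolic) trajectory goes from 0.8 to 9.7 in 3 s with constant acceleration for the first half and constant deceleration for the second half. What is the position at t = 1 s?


Symmetric rest-to-rest: each phase covers (pf-p0)/2 in time T/2. 0.5*a*(T/2)^2 = (pf-p0)/2 => a = 4*(pf-p0)/T^2
a = 4*(9.7-0.8)/3^2 = 3.9556
t = 1 is in the acceleration phase (t <= T/2).
p = p0 + 0.5*a*t^2 = 0.8 + 0.5*3.9556*1^2
= 2.7778


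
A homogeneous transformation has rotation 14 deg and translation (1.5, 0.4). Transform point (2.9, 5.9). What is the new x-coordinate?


x' = cos(theta)*px - sin(theta)*py + tx
= 0.9703*2.9 - 0.2419*5.9 + 1.5
= 2.8865


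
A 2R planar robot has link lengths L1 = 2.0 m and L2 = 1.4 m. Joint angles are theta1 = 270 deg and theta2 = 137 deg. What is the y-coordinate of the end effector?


Convert angles to radians: theta1 = 4.7124, theta2 = 2.3911
y = L1*sin(theta1) + L2*sin(theta1+theta2)
y = -2.0 + 1.0239
y = -0.9761


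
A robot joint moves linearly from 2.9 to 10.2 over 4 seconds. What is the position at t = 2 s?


s = t/T = 2/4 = 0.5
p(t) = p0 + (pf-p0)*s
= 2.9 + (10.2 - 2.9) * 0.5
= 6.55


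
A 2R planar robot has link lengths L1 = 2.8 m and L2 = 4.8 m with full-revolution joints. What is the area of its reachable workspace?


r_max = L1 + L2 = 7.6 m
r_min = |L1 - L2| = 2.0 m
Area = pi*(r_max^2 - r_min^2)
= pi*(57.76 - 4.0)
= pi * 53.76
= 168.892 m^2


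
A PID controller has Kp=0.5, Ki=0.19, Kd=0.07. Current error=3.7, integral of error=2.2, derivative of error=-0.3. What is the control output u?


u = Kp*e + Ki*int(e) + Kd*de/dt
= 0.5*3.7 + 0.19*2.2 + 0.07*(-0.3)
= 1.85 + 0.418 + -0.021
= 2.247


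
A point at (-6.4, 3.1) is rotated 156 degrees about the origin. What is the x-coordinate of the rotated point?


x' = x*cos(theta) - y*sin(theta)
cos(156 deg) = -0.9135, sin(156 deg) = 0.4067
x' = -6.4 * -0.9135 - 3.1 * 0.4067
= 5.8467 - 1.2609
= 4.5858


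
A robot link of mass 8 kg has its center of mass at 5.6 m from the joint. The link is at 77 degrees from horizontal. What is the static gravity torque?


tau = m*g*L*cos(angle)
= 8 * 9.81 * 5.6 * cos(77 deg)
= 8 * 9.81 * 5.6 * 0.225
= 98.8633 Nm


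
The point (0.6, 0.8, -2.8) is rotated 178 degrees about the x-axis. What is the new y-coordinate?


Rotation about x-axis: y' = y*cos(theta) - z*sin(theta)
= 0.8 * -0.9994 - -2.8 * 0.0349
= -0.7018


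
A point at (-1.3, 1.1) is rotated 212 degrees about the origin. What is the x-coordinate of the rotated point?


x' = x*cos(theta) - y*sin(theta)
cos(212 deg) = -0.848, sin(212 deg) = -0.5299
x' = -1.3 * -0.848 - 1.1 * -0.5299
= 1.1025 - -0.5829
= 1.6854


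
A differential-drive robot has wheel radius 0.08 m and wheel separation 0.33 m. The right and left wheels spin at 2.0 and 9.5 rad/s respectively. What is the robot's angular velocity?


vR = r*wR = 0.08*2.0 = 0.16 m/s
vL = r*wL = 0.08*9.5 = 0.76 m/s
v = (vR+vL)/2 = 0.46 m/s
omega = (vR-vL)/L = -1.8182 rad/s
angular velocity = -1.8182 rad/s


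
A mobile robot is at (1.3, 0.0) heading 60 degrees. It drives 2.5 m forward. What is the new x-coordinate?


x_new = x0 + d*cos(theta)
= 1.3 + 2.5*cos(60)
= 1.3 + 1.25
= 2.55


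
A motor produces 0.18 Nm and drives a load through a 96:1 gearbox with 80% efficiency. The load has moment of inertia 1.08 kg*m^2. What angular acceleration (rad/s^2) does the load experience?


tau_out = tau_motor * N * eta
= 0.18 * 96 * 0.8 = 13.824 Nm
alpha = tau_out / I = 13.824 / 1.08
= 12.8 rad/s^2


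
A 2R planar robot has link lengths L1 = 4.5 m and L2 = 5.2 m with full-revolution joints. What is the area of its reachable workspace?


r_max = L1 + L2 = 9.7 m
r_min = |L1 - L2| = 0.7 m
Area = pi*(r_max^2 - r_min^2)
= pi*(94.09 - 0.49)
= pi * 93.6
= 294.0531 m^2


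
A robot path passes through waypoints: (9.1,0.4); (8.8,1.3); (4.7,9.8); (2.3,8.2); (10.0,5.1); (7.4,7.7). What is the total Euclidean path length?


Segment lengths:
  seg1 = sqrt((-0.3)^2 + (0.9)^2) = 0.9487
  seg2 = sqrt((-4.1)^2 + (8.5)^2) = 9.4372
  seg3 = sqrt((-2.4)^2 + (-1.6)^2) = 2.8844
  seg4 = sqrt((7.7)^2 + (-3.1)^2) = 8.3006
  seg5 = sqrt((-2.6)^2 + (2.6)^2) = 3.677
Total = 25.2478


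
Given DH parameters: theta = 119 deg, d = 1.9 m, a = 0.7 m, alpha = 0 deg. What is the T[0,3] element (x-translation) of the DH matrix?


T[0,3] = a * cos(theta)
= 0.7 * cos(119 deg)
= 0.7 * -0.4848
= -0.3394


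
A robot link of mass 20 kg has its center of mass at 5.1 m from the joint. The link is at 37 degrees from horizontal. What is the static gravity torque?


tau = m*g*L*cos(angle)
= 20 * 9.81 * 5.1 * cos(37 deg)
= 20 * 9.81 * 5.1 * 0.7986
= 799.1307 Nm


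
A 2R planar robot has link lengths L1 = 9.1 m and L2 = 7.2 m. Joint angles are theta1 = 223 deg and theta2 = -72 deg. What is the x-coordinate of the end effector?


Convert angles to radians: theta1 = 3.8921, theta2 = -1.2566
x = L1*cos(theta1) + L2*cos(theta1+theta2)
x = -6.6553 + -6.2973
x = -12.9526


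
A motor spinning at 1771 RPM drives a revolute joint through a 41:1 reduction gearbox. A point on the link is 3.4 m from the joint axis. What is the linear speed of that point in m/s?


omega_motor = 1771 * 2*pi/60 = 185.4587 rad/s
omega_joint = omega_motor / 41 = 4.5234 rad/s
v = omega_joint * r = 4.5234 * 3.4
= 15.3795 m/s


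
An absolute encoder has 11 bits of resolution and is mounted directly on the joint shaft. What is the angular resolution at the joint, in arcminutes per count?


counts = 2^11 = 2048
resolution = 360*60 / 2048
= 10.5469 arcmin/count


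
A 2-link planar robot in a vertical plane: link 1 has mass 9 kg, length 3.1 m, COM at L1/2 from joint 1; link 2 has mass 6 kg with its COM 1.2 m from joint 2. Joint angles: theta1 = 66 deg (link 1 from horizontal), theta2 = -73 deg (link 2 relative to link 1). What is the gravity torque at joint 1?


Horizontal distance from joint 1 to link-1 COM:
  x_c1 = (L1/2)*cos(t1) = 1.55 * 0.4067 = 0.6304 m
Horizontal distance from joint 1 to link-2 COM:
  x_c2 = L1*cos(t1) + Lc2*cos(t1+t2)
       = 3.1*0.4067 + 1.2*0.9925 = 2.4519 m
tau1 = m1*g*x_c1 + m2*g*x_c2
     = 9*9.81*0.6304 + 6*9.81*2.4519
     = 55.6617 + 144.3211
     = 199.9828 Nm


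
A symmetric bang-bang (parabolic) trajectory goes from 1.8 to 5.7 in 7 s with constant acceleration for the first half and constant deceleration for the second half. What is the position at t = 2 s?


Symmetric rest-to-rest: each phase covers (pf-p0)/2 in time T/2. 0.5*a*(T/2)^2 = (pf-p0)/2 => a = 4*(pf-p0)/T^2
a = 4*(5.7-1.8)/7^2 = 0.3184
t = 2 is in the acceleration phase (t <= T/2).
p = p0 + 0.5*a*t^2 = 1.8 + 0.5*0.3184*2^2
= 2.4367


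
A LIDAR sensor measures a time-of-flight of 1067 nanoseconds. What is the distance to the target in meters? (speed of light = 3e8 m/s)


tof = 1067 ns = 1.067e-06 s
dist = c * tof / 2
= 3e8 * 1.067e-06 / 2
= 160.05 m


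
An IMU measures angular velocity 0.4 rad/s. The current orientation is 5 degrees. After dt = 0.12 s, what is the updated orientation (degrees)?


delta_theta = w * dt = 0.4 * 0.12 = 0.048 rad
= 2.7502 deg
theta_new = 5 + 2.7502 = 7.7502 deg


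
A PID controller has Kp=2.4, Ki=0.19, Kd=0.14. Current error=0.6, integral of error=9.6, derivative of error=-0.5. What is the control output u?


u = Kp*e + Ki*int(e) + Kd*de/dt
= 2.4*0.6 + 0.19*9.6 + 0.14*(-0.5)
= 1.44 + 1.824 + -0.07
= 3.194


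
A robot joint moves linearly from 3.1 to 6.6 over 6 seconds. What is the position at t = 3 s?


s = t/T = 3/6 = 0.5
p(t) = p0 + (pf-p0)*s
= 3.1 + (6.6 - 3.1) * 0.5
= 4.85


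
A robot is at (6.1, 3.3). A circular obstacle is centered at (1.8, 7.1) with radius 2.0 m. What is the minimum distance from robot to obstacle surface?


center_dist = sqrt((6.1-1.8)^2 + (3.3-7.1)^2)
= sqrt(18.49 + 14.44)
= 5.7385
min_dist = center_dist - radius = 5.7385 - 2.0 = 3.7385 m


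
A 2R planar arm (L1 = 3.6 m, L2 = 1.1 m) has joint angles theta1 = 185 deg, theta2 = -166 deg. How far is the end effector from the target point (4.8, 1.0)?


End effector via forward kinematics:
x = L1*cos(t1) + L2*cos(t1+t2) = -2.5462
y = L1*sin(t1) + L2*sin(t1+t2) = 0.0444
Distance to target:
d = sqrt((4.8 - -2.5462)^2 + (1.0 - 0.0444)^2)
= sqrt(53.9671 + 0.9132)
= 7.4081 m


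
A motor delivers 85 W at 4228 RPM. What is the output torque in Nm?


omega = 4228 * 2*pi/60 = 442.7551 rad/s
tau = P / omega = 85 / 442.7551
= 0.192 Nm


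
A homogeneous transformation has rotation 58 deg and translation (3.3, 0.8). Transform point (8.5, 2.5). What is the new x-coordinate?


x' = cos(theta)*px - sin(theta)*py + tx
= 0.5299*8.5 - 0.848*2.5 + 3.3
= 5.6842


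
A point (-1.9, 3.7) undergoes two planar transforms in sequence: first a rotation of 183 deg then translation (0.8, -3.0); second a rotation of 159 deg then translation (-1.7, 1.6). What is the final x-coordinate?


After transform 1:
x1 = cos(183)*-1.9 - sin(183)*3.7 + 0.8 = 2.891
y1 = sin(183)*-1.9 + cos(183)*3.7 + -3.0 = -6.5955
After transform 2:
x2 = cos(159)*2.891 - sin(159)*-6.5955 + -1.7
= -2.0354


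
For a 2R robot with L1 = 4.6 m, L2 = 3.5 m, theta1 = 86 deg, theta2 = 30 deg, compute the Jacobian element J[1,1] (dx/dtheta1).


J[1,1] = -L1*sin(t1) - L2*sin(t1+t2)
= -4.6*sin(86) - 3.5*sin(116)
= -7.7346


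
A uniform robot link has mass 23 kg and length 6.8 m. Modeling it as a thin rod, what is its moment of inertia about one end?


I = (1/3) * m * L^2
= (1/3) * 23 * 6.8^2
= 0.333333 * 23 * 46.24
= 354.5067 kg*m^2


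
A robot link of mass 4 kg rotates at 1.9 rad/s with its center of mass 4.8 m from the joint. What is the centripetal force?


F = m * omega^2 * r
= 4 * 1.9^2 * 4.8
= 4 * 3.61 * 4.8
= 69.312 N


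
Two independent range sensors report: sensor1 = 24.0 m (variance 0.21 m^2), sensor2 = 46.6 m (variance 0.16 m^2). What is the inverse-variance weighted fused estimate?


w1 = (1/var1) / (1/var1 + 1/var2)
   = 4.7619 / (4.7619 + 6.25) = 0.4324
w2 = 1 - w1 = 0.5676
fused = w1*s1 + w2*s2 = 10.3784 + 26.4486
= 36.827 m


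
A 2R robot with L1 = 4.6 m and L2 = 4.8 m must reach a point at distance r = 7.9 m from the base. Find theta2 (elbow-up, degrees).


cos(theta2) = (r^2 - L1^2 - L2^2) / (2*L1*L2)
cos(theta2) = (62.41 - 21.16 - 23.04) / 44.16
cos(theta2) = 0.412364
theta2 = 65.6466 degrees


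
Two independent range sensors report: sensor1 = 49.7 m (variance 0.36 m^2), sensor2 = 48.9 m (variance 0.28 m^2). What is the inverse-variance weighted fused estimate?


w1 = (1/var1) / (1/var1 + 1/var2)
   = 2.7778 / (2.7778 + 3.5714) = 0.4375
w2 = 1 - w1 = 0.5625
fused = w1*s1 + w2*s2 = 21.7438 + 27.5062
= 49.25 m


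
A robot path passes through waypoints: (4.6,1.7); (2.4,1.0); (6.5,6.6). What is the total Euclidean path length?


Segment lengths:
  seg1 = sqrt((-2.2)^2 + (-0.7)^2) = 2.3087
  seg2 = sqrt((4.1)^2 + (5.6)^2) = 6.9405
Total = 9.2491


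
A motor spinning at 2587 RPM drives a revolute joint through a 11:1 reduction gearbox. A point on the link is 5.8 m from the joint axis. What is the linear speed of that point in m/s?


omega_motor = 2587 * 2*pi/60 = 270.91 rad/s
omega_joint = omega_motor / 11 = 24.6282 rad/s
v = omega_joint * r = 24.6282 * 5.8
= 142.8435 m/s


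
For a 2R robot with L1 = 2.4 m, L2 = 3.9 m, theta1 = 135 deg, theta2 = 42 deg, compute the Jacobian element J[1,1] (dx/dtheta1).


J[1,1] = -L1*sin(t1) - L2*sin(t1+t2)
= -2.4*sin(135) - 3.9*sin(177)
= -1.9012


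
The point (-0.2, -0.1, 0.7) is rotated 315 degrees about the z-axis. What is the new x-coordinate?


Rotation about z-axis: x' = x*cos(theta) - y*sin(theta)
= -0.2 * 0.7071 - -0.1 * -0.7071
= -0.2121


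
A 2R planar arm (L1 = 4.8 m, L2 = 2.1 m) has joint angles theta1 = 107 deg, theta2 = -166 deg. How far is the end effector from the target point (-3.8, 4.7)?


End effector via forward kinematics:
x = L1*cos(t1) + L2*cos(t1+t2) = -0.3218
y = L1*sin(t1) + L2*sin(t1+t2) = 2.7902
Distance to target:
d = sqrt((-3.8 - -0.3218)^2 + (4.7 - 2.7902)^2)
= sqrt(12.0978 + 3.6473)
= 3.968 m


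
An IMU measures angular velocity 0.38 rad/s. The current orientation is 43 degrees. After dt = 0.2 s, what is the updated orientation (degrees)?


delta_theta = w * dt = 0.38 * 0.2 = 0.076 rad
= 4.3545 deg
theta_new = 43 + 4.3545 = 47.3545 deg


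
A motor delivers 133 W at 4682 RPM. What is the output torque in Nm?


omega = 4682 * 2*pi/60 = 490.2979 rad/s
tau = P / omega = 133 / 490.2979
= 0.2713 Nm


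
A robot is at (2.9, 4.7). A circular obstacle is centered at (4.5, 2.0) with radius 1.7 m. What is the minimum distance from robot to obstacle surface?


center_dist = sqrt((2.9-4.5)^2 + (4.7-2.0)^2)
= sqrt(2.56 + 7.29)
= 3.1385
min_dist = center_dist - radius = 3.1385 - 1.7 = 1.4385 m


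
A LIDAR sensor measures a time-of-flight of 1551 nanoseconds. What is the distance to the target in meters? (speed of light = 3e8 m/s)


tof = 1551 ns = 1.551e-06 s
dist = c * tof / 2
= 3e8 * 1.551e-06 / 2
= 232.65 m


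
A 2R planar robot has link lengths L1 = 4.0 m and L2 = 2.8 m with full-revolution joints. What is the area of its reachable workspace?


r_max = L1 + L2 = 6.8 m
r_min = |L1 - L2| = 1.2 m
Area = pi*(r_max^2 - r_min^2)
= pi*(46.24 - 1.44)
= pi * 44.8
= 140.7434 m^2


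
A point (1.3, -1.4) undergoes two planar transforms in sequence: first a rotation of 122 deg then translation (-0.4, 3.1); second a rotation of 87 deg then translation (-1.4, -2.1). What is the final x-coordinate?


After transform 1:
x1 = cos(122)*1.3 - sin(122)*-1.4 + -0.4 = 0.0984
y1 = sin(122)*1.3 + cos(122)*-1.4 + 3.1 = 4.9443
After transform 2:
x2 = cos(87)*0.0984 - sin(87)*4.9443 + -1.4
= -6.3324


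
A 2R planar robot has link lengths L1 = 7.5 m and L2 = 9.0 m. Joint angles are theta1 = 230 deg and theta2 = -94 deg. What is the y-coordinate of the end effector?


Convert angles to radians: theta1 = 4.0143, theta2 = -1.6406
y = L1*sin(theta1) + L2*sin(theta1+theta2)
y = -5.7453 + 6.2519
y = 0.5066


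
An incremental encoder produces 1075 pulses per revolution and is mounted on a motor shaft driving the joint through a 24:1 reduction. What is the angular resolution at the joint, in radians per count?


counts per rev = 1075
effective counts at joint = 1075 * 24 = 25800
resolution = 2*pi / 25800
= 2.4353e-04 rad/count


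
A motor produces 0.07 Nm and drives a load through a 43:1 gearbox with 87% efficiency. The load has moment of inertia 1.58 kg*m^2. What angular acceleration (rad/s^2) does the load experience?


tau_out = tau_motor * N * eta
= 0.07 * 43 * 0.87 = 2.6187 Nm
alpha = tau_out / I = 2.6187 / 1.58
= 1.6574 rad/s^2


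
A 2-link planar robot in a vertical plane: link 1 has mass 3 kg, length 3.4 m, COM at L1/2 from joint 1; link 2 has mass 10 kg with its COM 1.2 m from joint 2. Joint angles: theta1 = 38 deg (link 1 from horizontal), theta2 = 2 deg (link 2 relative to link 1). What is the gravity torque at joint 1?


Horizontal distance from joint 1 to link-1 COM:
  x_c1 = (L1/2)*cos(t1) = 1.7 * 0.788 = 1.3396 m
Horizontal distance from joint 1 to link-2 COM:
  x_c2 = L1*cos(t1) + Lc2*cos(t1+t2)
       = 3.4*0.788 + 1.2*0.766 = 3.5985 m
tau1 = m1*g*x_c1 + m2*g*x_c2
     = 3*9.81*1.3396 + 10*9.81*3.5985
     = 39.425 + 353.0119
     = 392.4368 Nm


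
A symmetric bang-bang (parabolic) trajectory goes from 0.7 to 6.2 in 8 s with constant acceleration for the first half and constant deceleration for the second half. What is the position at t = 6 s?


Symmetric rest-to-rest: each phase covers (pf-p0)/2 in time T/2. 0.5*a*(T/2)^2 = (pf-p0)/2 => a = 4*(pf-p0)/T^2
a = 4*(6.2-0.7)/8^2 = 0.3438
t = 6 is in the deceleration phase (t > T/2).
p = pf - 0.5*a*(T-t)^2 = 6.2 - 0.5*0.3438*2^2
= 5.5125


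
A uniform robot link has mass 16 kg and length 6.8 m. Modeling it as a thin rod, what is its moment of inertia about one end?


I = (1/3) * m * L^2
= (1/3) * 16 * 6.8^2
= 0.333333 * 16 * 46.24
= 246.6133 kg*m^2


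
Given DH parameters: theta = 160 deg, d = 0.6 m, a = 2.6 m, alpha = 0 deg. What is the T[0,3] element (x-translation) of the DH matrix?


T[0,3] = a * cos(theta)
= 2.6 * cos(160 deg)
= 2.6 * -0.9397
= -2.4432


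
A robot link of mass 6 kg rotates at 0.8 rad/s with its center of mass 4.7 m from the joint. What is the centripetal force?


F = m * omega^2 * r
= 6 * 0.8^2 * 4.7
= 6 * 0.64 * 4.7
= 18.048 N


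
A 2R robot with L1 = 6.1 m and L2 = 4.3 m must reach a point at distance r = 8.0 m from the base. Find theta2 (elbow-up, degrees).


cos(theta2) = (r^2 - L1^2 - L2^2) / (2*L1*L2)
cos(theta2) = (64.0 - 37.21 - 18.49) / 52.46
cos(theta2) = 0.158216
theta2 = 80.8967 degrees


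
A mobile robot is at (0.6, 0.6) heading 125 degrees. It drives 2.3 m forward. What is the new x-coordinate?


x_new = x0 + d*cos(theta)
= 0.6 + 2.3*cos(125)
= 0.6 + -1.3192
= -0.7192


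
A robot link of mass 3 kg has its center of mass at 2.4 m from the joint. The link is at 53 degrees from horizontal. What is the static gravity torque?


tau = m*g*L*cos(angle)
= 3 * 9.81 * 2.4 * cos(53 deg)
= 3 * 9.81 * 2.4 * 0.6018
= 42.5074 Nm


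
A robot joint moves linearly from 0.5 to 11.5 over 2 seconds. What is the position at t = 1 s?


s = t/T = 1/2 = 0.5
p(t) = p0 + (pf-p0)*s
= 0.5 + (11.5 - 0.5) * 0.5
= 6.0


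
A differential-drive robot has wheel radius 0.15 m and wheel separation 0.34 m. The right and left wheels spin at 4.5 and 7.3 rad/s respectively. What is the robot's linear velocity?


vR = r*wR = 0.15*4.5 = 0.675 m/s
vL = r*wL = 0.15*7.3 = 1.095 m/s
v = (vR+vL)/2 = 0.885 m/s
omega = (vR-vL)/L = -1.2353 rad/s
linear velocity = 0.885 m/s


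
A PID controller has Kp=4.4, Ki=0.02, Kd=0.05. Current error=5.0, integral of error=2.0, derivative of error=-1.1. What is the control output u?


u = Kp*e + Ki*int(e) + Kd*de/dt
= 4.4*5.0 + 0.02*2.0 + 0.05*(-1.1)
= 22.0 + 0.04 + -0.055
= 21.985


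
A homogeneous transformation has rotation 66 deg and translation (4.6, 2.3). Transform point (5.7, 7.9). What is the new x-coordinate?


x' = cos(theta)*px - sin(theta)*py + tx
= 0.4067*5.7 - 0.9135*7.9 + 4.6
= -0.2986


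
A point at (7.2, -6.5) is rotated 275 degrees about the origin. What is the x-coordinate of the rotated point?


x' = x*cos(theta) - y*sin(theta)
cos(275 deg) = 0.0872, sin(275 deg) = -0.9962
x' = 7.2 * 0.0872 - -6.5 * -0.9962
= 0.6275 - 6.4753
= -5.8477


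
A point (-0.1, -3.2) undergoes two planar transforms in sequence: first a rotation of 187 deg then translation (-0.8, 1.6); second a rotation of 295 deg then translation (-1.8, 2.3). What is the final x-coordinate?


After transform 1:
x1 = cos(187)*-0.1 - sin(187)*-3.2 + -0.8 = -1.0907
y1 = sin(187)*-0.1 + cos(187)*-3.2 + 1.6 = 4.7883
After transform 2:
x2 = cos(295)*-1.0907 - sin(295)*4.7883 + -1.8
= 2.0787


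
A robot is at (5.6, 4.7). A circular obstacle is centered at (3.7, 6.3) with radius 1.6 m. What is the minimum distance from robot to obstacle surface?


center_dist = sqrt((5.6-3.7)^2 + (4.7-6.3)^2)
= sqrt(3.61 + 2.56)
= 2.4839
min_dist = center_dist - radius = 2.4839 - 1.6 = 0.8839 m


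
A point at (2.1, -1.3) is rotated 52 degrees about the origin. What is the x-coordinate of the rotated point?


x' = x*cos(theta) - y*sin(theta)
cos(52 deg) = 0.6157, sin(52 deg) = 0.788
x' = 2.1 * 0.6157 - -1.3 * 0.788
= 1.2929 - -1.0244
= 2.3173


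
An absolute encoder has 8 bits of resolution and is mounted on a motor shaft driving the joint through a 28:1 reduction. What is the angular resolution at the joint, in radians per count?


counts = 2^8 = 256
effective counts at joint = 256 * 28 = 7168
resolution = 2*pi / 7168
= 8.7656e-04 rad/count


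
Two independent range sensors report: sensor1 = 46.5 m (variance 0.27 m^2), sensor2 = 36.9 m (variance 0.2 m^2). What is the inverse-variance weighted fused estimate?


w1 = (1/var1) / (1/var1 + 1/var2)
   = 3.7037 / (3.7037 + 5.0) = 0.4255
w2 = 1 - w1 = 0.5745
fused = w1*s1 + w2*s2 = 19.7872 + 21.1979
= 40.9851 m


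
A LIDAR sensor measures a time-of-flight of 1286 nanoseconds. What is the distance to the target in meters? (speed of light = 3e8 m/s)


tof = 1286 ns = 1.286e-06 s
dist = c * tof / 2
= 3e8 * 1.286e-06 / 2
= 192.9 m


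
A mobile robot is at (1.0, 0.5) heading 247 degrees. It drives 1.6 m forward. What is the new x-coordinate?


x_new = x0 + d*cos(theta)
= 1.0 + 1.6*cos(247)
= 1.0 + -0.6252
= 0.3748


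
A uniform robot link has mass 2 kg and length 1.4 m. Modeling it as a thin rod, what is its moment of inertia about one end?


I = (1/3) * m * L^2
= (1/3) * 2 * 1.4^2
= 0.333333 * 2 * 1.96
= 1.3067 kg*m^2


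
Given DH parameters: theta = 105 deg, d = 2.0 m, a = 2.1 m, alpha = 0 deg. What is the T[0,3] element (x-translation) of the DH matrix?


T[0,3] = a * cos(theta)
= 2.1 * cos(105 deg)
= 2.1 * -0.2588
= -0.5435


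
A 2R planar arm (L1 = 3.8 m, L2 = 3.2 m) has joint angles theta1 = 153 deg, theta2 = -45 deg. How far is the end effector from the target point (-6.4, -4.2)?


End effector via forward kinematics:
x = L1*cos(t1) + L2*cos(t1+t2) = -4.3747
y = L1*sin(t1) + L2*sin(t1+t2) = 4.7685
Distance to target:
d = sqrt((-6.4 - -4.3747)^2 + (-4.2 - 4.7685)^2)
= sqrt(4.1019 + 80.4348)
= 9.1944 m


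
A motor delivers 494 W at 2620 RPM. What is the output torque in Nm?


omega = 2620 * 2*pi/60 = 274.3658 rad/s
tau = P / omega = 494 / 274.3658
= 1.8005 Nm


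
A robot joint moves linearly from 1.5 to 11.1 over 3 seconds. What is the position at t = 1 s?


s = t/T = 1/3 = 0.3333
p(t) = p0 + (pf-p0)*s
= 1.5 + (11.1 - 1.5) * 0.3333
= 4.7


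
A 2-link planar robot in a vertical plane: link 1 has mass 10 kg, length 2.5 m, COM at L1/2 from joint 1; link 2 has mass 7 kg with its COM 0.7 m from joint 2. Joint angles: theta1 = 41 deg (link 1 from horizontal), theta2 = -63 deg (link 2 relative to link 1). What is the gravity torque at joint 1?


Horizontal distance from joint 1 to link-1 COM:
  x_c1 = (L1/2)*cos(t1) = 1.25 * 0.7547 = 0.9434 m
Horizontal distance from joint 1 to link-2 COM:
  x_c2 = L1*cos(t1) + Lc2*cos(t1+t2)
       = 2.5*0.7547 + 0.7*0.9272 = 2.5358 m
tau1 = m1*g*x_c1 + m2*g*x_c2
     = 10*9.81*0.9434 + 7*9.81*2.5358
     = 92.5463 + 174.1336
     = 266.6798 Nm


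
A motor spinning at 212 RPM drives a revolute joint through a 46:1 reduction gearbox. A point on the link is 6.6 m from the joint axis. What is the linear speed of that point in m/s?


omega_motor = 212 * 2*pi/60 = 22.2006 rad/s
omega_joint = omega_motor / 46 = 0.4826 rad/s
v = omega_joint * r = 0.4826 * 6.6
= 3.1853 m/s


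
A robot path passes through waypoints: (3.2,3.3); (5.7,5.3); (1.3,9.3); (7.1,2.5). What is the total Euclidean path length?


Segment lengths:
  seg1 = sqrt((2.5)^2 + (2.0)^2) = 3.2016
  seg2 = sqrt((-4.4)^2 + (4.0)^2) = 5.9464
  seg3 = sqrt((5.8)^2 + (-6.8)^2) = 8.9376
Total = 18.0856


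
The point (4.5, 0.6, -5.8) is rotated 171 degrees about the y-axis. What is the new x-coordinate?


Rotation about y-axis: x' = x*cos(theta) + z*sin(theta)
= 4.5 * -0.9877 + -5.8 * 0.1564
= -5.3519


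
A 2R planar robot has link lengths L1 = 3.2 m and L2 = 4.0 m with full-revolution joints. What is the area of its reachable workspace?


r_max = L1 + L2 = 7.2 m
r_min = |L1 - L2| = 0.8 m
Area = pi*(r_max^2 - r_min^2)
= pi*(51.84 - 0.64)
= pi * 51.2
= 160.8495 m^2


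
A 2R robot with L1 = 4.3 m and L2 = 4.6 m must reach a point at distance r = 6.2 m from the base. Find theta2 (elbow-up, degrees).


cos(theta2) = (r^2 - L1^2 - L2^2) / (2*L1*L2)
cos(theta2) = (38.44 - 18.49 - 21.16) / 39.56
cos(theta2) = -0.030586
theta2 = 91.7527 degrees


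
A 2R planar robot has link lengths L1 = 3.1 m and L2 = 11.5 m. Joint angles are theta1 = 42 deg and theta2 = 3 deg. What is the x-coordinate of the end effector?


Convert angles to radians: theta1 = 0.733, theta2 = 0.0524
x = L1*cos(theta1) + L2*cos(theta1+theta2)
x = 2.3037 + 8.1317
x = 10.4355


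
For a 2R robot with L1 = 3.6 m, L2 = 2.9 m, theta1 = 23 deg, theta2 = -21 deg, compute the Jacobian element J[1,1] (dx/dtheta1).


J[1,1] = -L1*sin(t1) - L2*sin(t1+t2)
= -3.6*sin(23) - 2.9*sin(2)
= -1.5078


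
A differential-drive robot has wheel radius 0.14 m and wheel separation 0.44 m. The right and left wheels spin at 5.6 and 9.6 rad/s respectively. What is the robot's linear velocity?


vR = r*wR = 0.14*5.6 = 0.784 m/s
vL = r*wL = 0.14*9.6 = 1.344 m/s
v = (vR+vL)/2 = 1.064 m/s
omega = (vR-vL)/L = -1.2727 rad/s
linear velocity = 1.064 m/s


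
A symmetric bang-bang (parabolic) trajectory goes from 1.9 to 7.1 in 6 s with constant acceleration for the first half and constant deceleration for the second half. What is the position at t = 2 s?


Symmetric rest-to-rest: each phase covers (pf-p0)/2 in time T/2. 0.5*a*(T/2)^2 = (pf-p0)/2 => a = 4*(pf-p0)/T^2
a = 4*(7.1-1.9)/6^2 = 0.5778
t = 2 is in the acceleration phase (t <= T/2).
p = p0 + 0.5*a*t^2 = 1.9 + 0.5*0.5778*2^2
= 3.0556


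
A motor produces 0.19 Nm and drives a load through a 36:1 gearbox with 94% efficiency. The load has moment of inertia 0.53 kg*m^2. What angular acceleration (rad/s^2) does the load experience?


tau_out = tau_motor * N * eta
= 0.19 * 36 * 0.94 = 6.4296 Nm
alpha = tau_out / I = 6.4296 / 0.53
= 12.1313 rad/s^2


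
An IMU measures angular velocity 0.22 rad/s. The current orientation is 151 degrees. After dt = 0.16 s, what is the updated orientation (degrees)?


delta_theta = w * dt = 0.22 * 0.16 = 0.0352 rad
= 2.0168 deg
theta_new = 151 + 2.0168 = 153.0168 deg


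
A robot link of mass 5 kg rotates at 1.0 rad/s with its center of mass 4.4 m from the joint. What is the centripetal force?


F = m * omega^2 * r
= 5 * 1.0^2 * 4.4
= 5 * 1.0 * 4.4
= 22.0 N


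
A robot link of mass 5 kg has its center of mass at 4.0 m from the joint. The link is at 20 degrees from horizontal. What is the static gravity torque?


tau = m*g*L*cos(angle)
= 5 * 9.81 * 4.0 * cos(20 deg)
= 5 * 9.81 * 4.0 * 0.9397
= 184.3677 Nm


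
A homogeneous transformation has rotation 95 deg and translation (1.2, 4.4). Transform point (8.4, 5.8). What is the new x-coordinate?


x' = cos(theta)*px - sin(theta)*py + tx
= -0.0872*8.4 - 0.9962*5.8 + 1.2
= -5.31


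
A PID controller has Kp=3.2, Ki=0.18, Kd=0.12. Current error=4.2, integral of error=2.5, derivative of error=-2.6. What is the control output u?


u = Kp*e + Ki*int(e) + Kd*de/dt
= 3.2*4.2 + 0.18*2.5 + 0.12*(-2.6)
= 13.44 + 0.45 + -0.312
= 13.578


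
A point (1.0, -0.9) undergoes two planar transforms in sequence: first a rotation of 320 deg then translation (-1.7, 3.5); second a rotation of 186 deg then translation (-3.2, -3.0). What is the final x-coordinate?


After transform 1:
x1 = cos(320)*1.0 - sin(320)*-0.9 + -1.7 = -1.5125
y1 = sin(320)*1.0 + cos(320)*-0.9 + 3.5 = 2.1678
After transform 2:
x2 = cos(186)*-1.5125 - sin(186)*2.1678 + -3.2
= -1.4692


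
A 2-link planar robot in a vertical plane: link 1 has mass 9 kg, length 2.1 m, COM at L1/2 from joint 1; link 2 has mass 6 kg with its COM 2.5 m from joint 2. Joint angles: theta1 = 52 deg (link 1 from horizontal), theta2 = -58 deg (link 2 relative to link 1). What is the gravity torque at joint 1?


Horizontal distance from joint 1 to link-1 COM:
  x_c1 = (L1/2)*cos(t1) = 1.05 * 0.6157 = 0.6464 m
Horizontal distance from joint 1 to link-2 COM:
  x_c2 = L1*cos(t1) + Lc2*cos(t1+t2)
       = 2.1*0.6157 + 2.5*0.9945 = 3.7792 m
tau1 = m1*g*x_c1 + m2*g*x_c2
     = 9*9.81*0.6464 + 6*9.81*3.7792
     = 57.0746 + 222.4433
     = 279.5179 Nm


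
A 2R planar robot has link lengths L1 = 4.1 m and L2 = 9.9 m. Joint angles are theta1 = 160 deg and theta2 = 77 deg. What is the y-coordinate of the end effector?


Convert angles to radians: theta1 = 2.7925, theta2 = 1.3439
y = L1*sin(theta1) + L2*sin(theta1+theta2)
y = 1.4023 + -8.3028
y = -6.9006


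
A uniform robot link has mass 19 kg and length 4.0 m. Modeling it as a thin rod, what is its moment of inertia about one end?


I = (1/3) * m * L^2
= (1/3) * 19 * 4.0^2
= 0.333333 * 19 * 16.0
= 101.3333 kg*m^2


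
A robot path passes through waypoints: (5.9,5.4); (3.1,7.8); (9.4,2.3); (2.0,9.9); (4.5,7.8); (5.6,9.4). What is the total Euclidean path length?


Segment lengths:
  seg1 = sqrt((-2.8)^2 + (2.4)^2) = 3.6878
  seg2 = sqrt((6.3)^2 + (-5.5)^2) = 8.363
  seg3 = sqrt((-7.4)^2 + (7.6)^2) = 10.6075
  seg4 = sqrt((2.5)^2 + (-2.1)^2) = 3.265
  seg5 = sqrt((1.1)^2 + (1.6)^2) = 1.9416
Total = 27.865


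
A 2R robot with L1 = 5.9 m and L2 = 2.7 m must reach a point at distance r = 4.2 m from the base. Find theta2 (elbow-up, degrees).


cos(theta2) = (r^2 - L1^2 - L2^2) / (2*L1*L2)
cos(theta2) = (17.64 - 34.81 - 7.29) / 31.86
cos(theta2) = -0.767734
theta2 = 140.1508 degrees


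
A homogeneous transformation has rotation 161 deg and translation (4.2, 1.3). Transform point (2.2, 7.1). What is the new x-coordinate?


x' = cos(theta)*px - sin(theta)*py + tx
= -0.9455*2.2 - 0.3256*7.1 + 4.2
= -0.1917


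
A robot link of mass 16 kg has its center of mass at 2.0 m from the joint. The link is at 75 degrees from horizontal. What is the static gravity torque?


tau = m*g*L*cos(angle)
= 16 * 9.81 * 2.0 * cos(75 deg)
= 16 * 9.81 * 2.0 * 0.2588
= 81.2485 Nm


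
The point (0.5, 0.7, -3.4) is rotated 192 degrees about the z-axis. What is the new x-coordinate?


Rotation about z-axis: x' = x*cos(theta) - y*sin(theta)
= 0.5 * -0.9781 - 0.7 * -0.2079
= -0.3435


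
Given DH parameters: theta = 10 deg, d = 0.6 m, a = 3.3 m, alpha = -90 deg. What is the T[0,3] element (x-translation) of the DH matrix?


T[0,3] = a * cos(theta)
= 3.3 * cos(10 deg)
= 3.3 * 0.9848
= 3.2499


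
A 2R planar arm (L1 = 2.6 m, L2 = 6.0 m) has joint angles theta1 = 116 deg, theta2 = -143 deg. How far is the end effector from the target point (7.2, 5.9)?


End effector via forward kinematics:
x = L1*cos(t1) + L2*cos(t1+t2) = 4.2063
y = L1*sin(t1) + L2*sin(t1+t2) = -0.3871
Distance to target:
d = sqrt((7.2 - 4.2063)^2 + (5.9 - -0.3871)^2)
= sqrt(8.9624 + 39.5274)
= 6.9635 m


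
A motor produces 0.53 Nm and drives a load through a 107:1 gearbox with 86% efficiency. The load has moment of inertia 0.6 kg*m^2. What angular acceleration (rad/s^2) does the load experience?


tau_out = tau_motor * N * eta
= 0.53 * 107 * 0.86 = 48.7706 Nm
alpha = tau_out / I = 48.7706 / 0.6
= 81.2843 rad/s^2


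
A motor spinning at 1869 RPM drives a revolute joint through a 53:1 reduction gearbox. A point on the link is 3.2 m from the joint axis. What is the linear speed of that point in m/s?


omega_motor = 1869 * 2*pi/60 = 195.7212 rad/s
omega_joint = omega_motor / 53 = 3.6929 rad/s
v = omega_joint * r = 3.6929 * 3.2
= 11.8171 m/s


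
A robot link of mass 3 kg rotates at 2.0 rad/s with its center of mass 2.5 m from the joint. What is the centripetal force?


F = m * omega^2 * r
= 3 * 2.0^2 * 2.5
= 3 * 4.0 * 2.5
= 30.0 N


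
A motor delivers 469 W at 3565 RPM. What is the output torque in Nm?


omega = 3565 * 2*pi/60 = 373.3259 rad/s
tau = P / omega = 469 / 373.3259
= 1.2563 Nm


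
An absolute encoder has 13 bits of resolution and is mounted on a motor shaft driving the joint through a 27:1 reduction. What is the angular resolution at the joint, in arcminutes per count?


counts = 2^13 = 8192
effective counts at joint = 8192 * 27 = 221184
resolution = 360*60 / 221184
= 0.0977 arcmin/count


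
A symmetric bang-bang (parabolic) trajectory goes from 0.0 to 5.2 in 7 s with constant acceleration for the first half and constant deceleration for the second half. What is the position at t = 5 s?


Symmetric rest-to-rest: each phase covers (pf-p0)/2 in time T/2. 0.5*a*(T/2)^2 = (pf-p0)/2 => a = 4*(pf-p0)/T^2
a = 4*(5.2-0.0)/7^2 = 0.4245
t = 5 is in the deceleration phase (t > T/2).
p = pf - 0.5*a*(T-t)^2 = 5.2 - 0.5*0.4245*2^2
= 4.351


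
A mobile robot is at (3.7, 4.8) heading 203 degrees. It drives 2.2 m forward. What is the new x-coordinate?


x_new = x0 + d*cos(theta)
= 3.7 + 2.2*cos(203)
= 3.7 + -2.0251
= 1.6749


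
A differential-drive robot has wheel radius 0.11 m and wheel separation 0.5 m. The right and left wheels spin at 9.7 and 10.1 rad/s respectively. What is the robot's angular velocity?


vR = r*wR = 0.11*9.7 = 1.067 m/s
vL = r*wL = 0.11*10.1 = 1.111 m/s
v = (vR+vL)/2 = 1.089 m/s
omega = (vR-vL)/L = -0.088 rad/s
angular velocity = -0.088 rad/s


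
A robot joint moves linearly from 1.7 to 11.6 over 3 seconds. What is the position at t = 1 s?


s = t/T = 1/3 = 0.3333
p(t) = p0 + (pf-p0)*s
= 1.7 + (11.6 - 1.7) * 0.3333
= 5.0


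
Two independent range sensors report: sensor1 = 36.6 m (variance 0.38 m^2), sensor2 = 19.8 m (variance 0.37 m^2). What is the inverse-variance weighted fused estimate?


w1 = (1/var1) / (1/var1 + 1/var2)
   = 2.6316 / (2.6316 + 2.7027) = 0.4933
w2 = 1 - w1 = 0.5067
fused = w1*s1 + w2*s2 = 18.056 + 10.032
= 28.088 m


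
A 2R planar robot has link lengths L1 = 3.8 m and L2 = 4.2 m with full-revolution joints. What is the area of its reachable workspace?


r_max = L1 + L2 = 8.0 m
r_min = |L1 - L2| = 0.4 m
Area = pi*(r_max^2 - r_min^2)
= pi*(64.0 - 0.16)
= pi * 63.84
= 200.5593 m^2


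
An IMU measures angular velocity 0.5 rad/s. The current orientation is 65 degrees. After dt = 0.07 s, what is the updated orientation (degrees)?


delta_theta = w * dt = 0.5 * 0.07 = 0.035 rad
= 2.0054 deg
theta_new = 65 + 2.0054 = 67.0054 deg


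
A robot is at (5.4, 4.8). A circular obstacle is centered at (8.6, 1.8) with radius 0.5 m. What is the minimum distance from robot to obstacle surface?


center_dist = sqrt((5.4-8.6)^2 + (4.8-1.8)^2)
= sqrt(10.24 + 9.0)
= 4.3863
min_dist = center_dist - radius = 4.3863 - 0.5 = 3.8863 m


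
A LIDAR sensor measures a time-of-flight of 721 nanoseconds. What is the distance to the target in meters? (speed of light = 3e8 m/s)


tof = 721 ns = 7.21e-07 s
dist = c * tof / 2
= 3e8 * 7.21e-07 / 2
= 108.15 m


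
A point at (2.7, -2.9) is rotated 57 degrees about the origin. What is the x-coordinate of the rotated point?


x' = x*cos(theta) - y*sin(theta)
cos(57 deg) = 0.5446, sin(57 deg) = 0.8387
x' = 2.7 * 0.5446 - -2.9 * 0.8387
= 1.4705 - -2.4321
= 3.9027


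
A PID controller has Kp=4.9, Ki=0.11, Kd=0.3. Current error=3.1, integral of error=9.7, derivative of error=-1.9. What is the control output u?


u = Kp*e + Ki*int(e) + Kd*de/dt
= 4.9*3.1 + 0.11*9.7 + 0.3*(-1.9)
= 15.19 + 1.067 + -0.57
= 15.687


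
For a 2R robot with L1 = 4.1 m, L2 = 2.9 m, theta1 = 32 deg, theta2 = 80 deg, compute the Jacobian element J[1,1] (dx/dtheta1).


J[1,1] = -L1*sin(t1) - L2*sin(t1+t2)
= -4.1*sin(32) - 2.9*sin(112)
= -4.8615


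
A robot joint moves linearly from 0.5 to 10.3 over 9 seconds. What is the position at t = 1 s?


s = t/T = 1/9 = 0.1111
p(t) = p0 + (pf-p0)*s
= 0.5 + (10.3 - 0.5) * 0.1111
= 1.5889


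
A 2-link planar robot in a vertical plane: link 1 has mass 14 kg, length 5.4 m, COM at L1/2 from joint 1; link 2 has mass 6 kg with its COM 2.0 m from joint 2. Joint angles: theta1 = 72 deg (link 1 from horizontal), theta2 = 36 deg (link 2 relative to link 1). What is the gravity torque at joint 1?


Horizontal distance from joint 1 to link-1 COM:
  x_c1 = (L1/2)*cos(t1) = 2.7 * 0.309 = 0.8343 m
Horizontal distance from joint 1 to link-2 COM:
  x_c2 = L1*cos(t1) + Lc2*cos(t1+t2)
       = 5.4*0.309 + 2.0*-0.309 = 1.0507 m
tau1 = m1*g*x_c1 + m2*g*x_c2
     = 14*9.81*0.8343 + 6*9.81*1.0507
     = 114.5891 + 61.8417
     = 176.4308 Nm


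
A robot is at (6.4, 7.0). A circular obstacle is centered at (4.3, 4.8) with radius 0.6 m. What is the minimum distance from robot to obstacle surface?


center_dist = sqrt((6.4-4.3)^2 + (7.0-4.8)^2)
= sqrt(4.41 + 4.84)
= 3.0414
min_dist = center_dist - radius = 3.0414 - 0.6 = 2.4414 m


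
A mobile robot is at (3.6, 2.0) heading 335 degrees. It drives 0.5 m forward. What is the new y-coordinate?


y_new = y0 + d*sin(theta)
= 2.0 + 0.5*sin(335)
= 2.0 + -0.2113
= 1.7887


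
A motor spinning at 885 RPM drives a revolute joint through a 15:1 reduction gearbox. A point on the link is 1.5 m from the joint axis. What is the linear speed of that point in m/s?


omega_motor = 885 * 2*pi/60 = 92.677 rad/s
omega_joint = omega_motor / 15 = 6.1785 rad/s
v = omega_joint * r = 6.1785 * 1.5
= 9.2677 m/s


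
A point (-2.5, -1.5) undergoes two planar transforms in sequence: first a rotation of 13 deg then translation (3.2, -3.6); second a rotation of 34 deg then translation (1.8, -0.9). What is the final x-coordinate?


After transform 1:
x1 = cos(13)*-2.5 - sin(13)*-1.5 + 3.2 = 1.1015
y1 = sin(13)*-2.5 + cos(13)*-1.5 + -3.6 = -5.6239
After transform 2:
x2 = cos(34)*1.1015 - sin(34)*-5.6239 + 1.8
= 5.858


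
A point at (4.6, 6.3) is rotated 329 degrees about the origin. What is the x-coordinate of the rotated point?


x' = x*cos(theta) - y*sin(theta)
cos(329 deg) = 0.8572, sin(329 deg) = -0.515
x' = 4.6 * 0.8572 - 6.3 * -0.515
= 3.943 - -3.2447
= 7.1877


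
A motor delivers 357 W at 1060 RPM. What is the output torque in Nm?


omega = 1060 * 2*pi/60 = 111.0029 rad/s
tau = P / omega = 357 / 111.0029
= 3.2161 Nm


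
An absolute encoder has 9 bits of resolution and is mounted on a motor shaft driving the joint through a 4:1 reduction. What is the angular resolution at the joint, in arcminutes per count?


counts = 2^9 = 512
effective counts at joint = 512 * 4 = 2048
resolution = 360*60 / 2048
= 10.5469 arcmin/count


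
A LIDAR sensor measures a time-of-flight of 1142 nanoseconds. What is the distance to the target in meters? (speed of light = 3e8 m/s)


tof = 1142 ns = 1.142e-06 s
dist = c * tof / 2
= 3e8 * 1.142e-06 / 2
= 171.3 m


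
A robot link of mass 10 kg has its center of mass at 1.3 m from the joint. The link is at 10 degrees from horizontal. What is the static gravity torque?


tau = m*g*L*cos(angle)
= 10 * 9.81 * 1.3 * cos(10 deg)
= 10 * 9.81 * 1.3 * 0.9848
= 125.5925 Nm


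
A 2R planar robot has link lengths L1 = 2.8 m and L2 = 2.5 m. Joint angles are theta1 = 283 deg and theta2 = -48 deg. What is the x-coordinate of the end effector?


Convert angles to radians: theta1 = 4.9393, theta2 = -0.8378
x = L1*cos(theta1) + L2*cos(theta1+theta2)
x = 0.6299 + -1.4339
x = -0.8041
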